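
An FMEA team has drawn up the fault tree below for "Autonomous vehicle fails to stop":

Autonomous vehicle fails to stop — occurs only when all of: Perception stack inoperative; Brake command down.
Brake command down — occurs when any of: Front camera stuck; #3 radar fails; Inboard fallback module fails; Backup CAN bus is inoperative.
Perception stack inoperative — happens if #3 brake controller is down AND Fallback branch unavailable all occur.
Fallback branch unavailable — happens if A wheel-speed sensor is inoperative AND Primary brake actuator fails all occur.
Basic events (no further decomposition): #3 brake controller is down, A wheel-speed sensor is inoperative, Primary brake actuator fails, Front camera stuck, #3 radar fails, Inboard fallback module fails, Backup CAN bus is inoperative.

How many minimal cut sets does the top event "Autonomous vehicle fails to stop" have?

Fallback branch unavailable [AND]: one cut set from each child combined → 1 × 1 = 1 cut set(s).
Perception stack inoperative [AND]: one cut set from each child combined → 1 × 1 = 1 cut set(s).
Brake command down [OR]: union of children's cut sets → 4 cut set(s).
Autonomous vehicle fails to stop [AND]: one cut set from each child combined → 1 × 4 = 4 cut set(s).
Minimal cut sets: {#3 brake controller is down, A wheel-speed sensor is inoperative, Front camera stuck, Primary brake actuator fails}; {#3 brake controller is down, #3 radar fails, A wheel-speed sensor is inoperative, Primary brake actuator fails}; {#3 brake controller is down, A wheel-speed sensor is inoperative, Inboard fallback module fails, Primary brake actuator fails}; {#3 brake controller is down, A wheel-speed sensor is inoperative, Backup CAN bus is inoperative, Primary brake actuator fails}.

4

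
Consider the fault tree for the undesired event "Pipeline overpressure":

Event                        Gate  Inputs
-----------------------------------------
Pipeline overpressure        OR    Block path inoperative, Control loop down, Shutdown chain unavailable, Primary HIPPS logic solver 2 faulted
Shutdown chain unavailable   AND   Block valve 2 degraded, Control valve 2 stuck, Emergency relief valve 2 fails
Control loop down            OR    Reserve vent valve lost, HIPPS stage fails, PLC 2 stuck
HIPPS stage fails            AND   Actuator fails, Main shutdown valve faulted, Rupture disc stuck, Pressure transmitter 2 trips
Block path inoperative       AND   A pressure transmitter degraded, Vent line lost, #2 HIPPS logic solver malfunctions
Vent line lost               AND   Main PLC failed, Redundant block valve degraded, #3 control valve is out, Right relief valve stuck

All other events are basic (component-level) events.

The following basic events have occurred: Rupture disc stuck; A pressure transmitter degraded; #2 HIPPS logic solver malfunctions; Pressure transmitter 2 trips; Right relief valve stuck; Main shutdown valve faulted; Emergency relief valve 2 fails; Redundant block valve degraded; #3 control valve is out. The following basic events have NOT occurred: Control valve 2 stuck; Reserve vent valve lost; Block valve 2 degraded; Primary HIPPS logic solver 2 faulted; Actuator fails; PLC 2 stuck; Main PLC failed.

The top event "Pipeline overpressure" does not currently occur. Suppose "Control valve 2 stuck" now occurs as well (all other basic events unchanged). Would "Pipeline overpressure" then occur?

Counterfactual: set "Control valve 2 stuck" to occurred.
Vent line lost [AND]: Main PLC failed=not, Redundant block valve degraded=occurs, #3 control valve is out=occurs, Right relief valve stuck=occurs → not all inputs occur → does not occur.
Block path inoperative [AND]: A pressure transmitter degraded=occurs, Vent line lost=not, #2 HIPPS logic solver malfunctions=occurs → not all inputs occur → does not occur.
HIPPS stage fails [AND]: Actuator fails=not, Main shutdown valve faulted=occurs, Rupture disc stuck=occurs, Pressure transmitter 2 trips=occurs → not all inputs occur → does not occur.
Control loop down [OR]: Reserve vent valve lost=not, HIPPS stage fails=not, PLC 2 stuck=not → no input occurs → does not occur.
Shutdown chain unavailable [AND]: Block valve 2 degraded=not, Control valve 2 stuck=occurs, Emergency relief valve 2 fails=occurs → not all inputs occur → does not occur.
Pipeline overpressure [OR]: Block path inoperative=not, Control loop down=not, Shutdown chain unavailable=not, Primary HIPPS logic solver 2 faulted=not → no input occurs → does not occur.

No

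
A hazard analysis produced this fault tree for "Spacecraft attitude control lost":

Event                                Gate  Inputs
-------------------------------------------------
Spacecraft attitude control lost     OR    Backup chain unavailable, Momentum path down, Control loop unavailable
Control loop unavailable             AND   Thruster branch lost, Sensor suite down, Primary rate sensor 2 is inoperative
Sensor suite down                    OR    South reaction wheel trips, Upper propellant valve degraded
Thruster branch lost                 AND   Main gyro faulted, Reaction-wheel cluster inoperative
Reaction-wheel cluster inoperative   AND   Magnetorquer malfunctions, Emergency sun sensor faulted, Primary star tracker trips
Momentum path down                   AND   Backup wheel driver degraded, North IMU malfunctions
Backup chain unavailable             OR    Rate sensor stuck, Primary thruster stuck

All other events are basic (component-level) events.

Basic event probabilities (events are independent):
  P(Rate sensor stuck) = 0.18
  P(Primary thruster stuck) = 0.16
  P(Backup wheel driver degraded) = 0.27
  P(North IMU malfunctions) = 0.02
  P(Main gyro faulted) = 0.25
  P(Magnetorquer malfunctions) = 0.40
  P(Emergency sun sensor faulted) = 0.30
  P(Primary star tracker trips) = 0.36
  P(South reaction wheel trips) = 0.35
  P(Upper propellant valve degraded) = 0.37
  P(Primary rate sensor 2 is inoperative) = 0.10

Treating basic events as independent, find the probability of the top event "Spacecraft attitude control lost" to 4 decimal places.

0.3154

P(Backup chain unavailable) [OR] = 1 − (1−0.18) × (1−0.16) = 0.311200
P(Momentum path down) [AND] = 0.27 × 0.02 = 0.005400
P(Reaction-wheel cluster inoperative) [AND] = 0.40 × 0.30 × 0.36 = 0.043200
P(Thruster branch lost) [AND] = 0.25 × 0.043200 = 0.010800
P(Sensor suite down) [OR] = 1 − (1−0.35) × (1−0.37) = 0.590500
P(Control loop unavailable) [AND] = 0.010800 × 0.590500 × 0.10 = 0.000638
P(Spacecraft attitude control lost) [OR] = 1 − (1−0.311200) × (1−0.005400) × (1−0.000638) = 0.315357
Rounded to 4 decimal places: P(Spacecraft attitude control lost) ≈ 0.3154.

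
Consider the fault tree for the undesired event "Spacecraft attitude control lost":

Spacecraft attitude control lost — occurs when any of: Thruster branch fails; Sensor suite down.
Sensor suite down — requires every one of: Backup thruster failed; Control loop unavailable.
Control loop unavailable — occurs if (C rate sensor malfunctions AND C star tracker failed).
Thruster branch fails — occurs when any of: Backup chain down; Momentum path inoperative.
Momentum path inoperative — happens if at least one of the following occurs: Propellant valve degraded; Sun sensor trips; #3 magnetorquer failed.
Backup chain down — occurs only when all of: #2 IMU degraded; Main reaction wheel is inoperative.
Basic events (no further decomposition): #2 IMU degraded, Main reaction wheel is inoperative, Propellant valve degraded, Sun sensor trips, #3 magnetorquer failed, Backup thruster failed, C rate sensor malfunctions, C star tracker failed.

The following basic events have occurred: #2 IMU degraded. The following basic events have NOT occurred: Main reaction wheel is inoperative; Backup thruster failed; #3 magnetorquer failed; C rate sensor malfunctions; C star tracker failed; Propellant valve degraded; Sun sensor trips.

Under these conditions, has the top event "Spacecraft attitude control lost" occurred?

No

Backup chain down [AND]: #2 IMU degraded=occurs, Main reaction wheel is inoperative=not → not all inputs occur → does not occur.
Momentum path inoperative [OR]: Propellant valve degraded=not, Sun sensor trips=not, #3 magnetorquer failed=not → no input occurs → does not occur.
Thruster branch fails [OR]: Backup chain down=not, Momentum path inoperative=not → no input occurs → does not occur.
Control loop unavailable [AND]: C rate sensor malfunctions=not, C star tracker failed=not → not all inputs occur → does not occur.
Sensor suite down [AND]: Backup thruster failed=not, Control loop unavailable=not → not all inputs occur → does not occur.
Spacecraft attitude control lost [OR]: Thruster branch fails=not, Sensor suite down=not → no input occurs → does not occur.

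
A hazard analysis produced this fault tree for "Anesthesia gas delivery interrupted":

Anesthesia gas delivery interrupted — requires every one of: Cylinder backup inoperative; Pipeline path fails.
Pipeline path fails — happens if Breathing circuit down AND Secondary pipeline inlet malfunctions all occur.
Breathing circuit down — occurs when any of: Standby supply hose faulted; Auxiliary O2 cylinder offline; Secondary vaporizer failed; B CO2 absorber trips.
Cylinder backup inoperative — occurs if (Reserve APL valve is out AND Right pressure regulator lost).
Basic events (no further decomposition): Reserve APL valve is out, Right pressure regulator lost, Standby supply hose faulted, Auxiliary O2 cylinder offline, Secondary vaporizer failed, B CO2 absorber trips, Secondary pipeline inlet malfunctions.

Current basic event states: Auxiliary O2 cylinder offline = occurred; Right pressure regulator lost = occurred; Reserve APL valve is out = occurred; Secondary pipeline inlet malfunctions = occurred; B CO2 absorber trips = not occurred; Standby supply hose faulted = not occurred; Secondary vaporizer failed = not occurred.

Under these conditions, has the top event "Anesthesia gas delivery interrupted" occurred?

Yes

Cylinder backup inoperative [AND]: Reserve APL valve is out=occurs, Right pressure regulator lost=occurs → all inputs occur → occurs.
Breathing circuit down [OR]: Standby supply hose faulted=not, Auxiliary O2 cylinder offline=occurs, Secondary vaporizer failed=not, B CO2 absorber trips=not → at least one input occurs → occurs.
Pipeline path fails [AND]: Breathing circuit down=occurs, Secondary pipeline inlet malfunctions=occurs → all inputs occur → occurs.
Anesthesia gas delivery interrupted [AND]: Cylinder backup inoperative=occurs, Pipeline path fails=occurs → all inputs occur → occurs.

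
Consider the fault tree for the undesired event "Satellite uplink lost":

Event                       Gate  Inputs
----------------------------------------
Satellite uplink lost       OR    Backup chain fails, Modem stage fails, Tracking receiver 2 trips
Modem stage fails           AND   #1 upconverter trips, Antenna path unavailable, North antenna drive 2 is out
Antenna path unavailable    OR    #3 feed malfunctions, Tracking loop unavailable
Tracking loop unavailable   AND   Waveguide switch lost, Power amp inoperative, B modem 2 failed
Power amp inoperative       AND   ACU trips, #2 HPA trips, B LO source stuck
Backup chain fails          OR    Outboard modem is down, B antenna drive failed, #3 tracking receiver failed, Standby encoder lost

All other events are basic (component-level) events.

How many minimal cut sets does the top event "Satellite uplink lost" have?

Backup chain fails [OR]: union of children's cut sets → 4 cut set(s).
Power amp inoperative [AND]: one cut set from each child combined → 1 × 1 × 1 = 1 cut set(s).
Tracking loop unavailable [AND]: one cut set from each child combined → 1 × 1 × 1 = 1 cut set(s).
Antenna path unavailable [OR]: union of children's cut sets → 2 cut set(s).
Modem stage fails [AND]: one cut set from each child combined → 1 × 2 × 1 = 2 cut set(s).
Satellite uplink lost [OR]: union of children's cut sets → 7 cut set(s).
Minimal cut sets: {Outboard modem is down}; {B antenna drive failed}; {#3 tracking receiver failed}; {Standby encoder lost}; {#1 upconverter trips, #3 feed malfunctions, North antenna drive 2 is out}; {#1 upconverter trips, #2 HPA trips, ACU trips, B LO source stuck, B modem 2 failed, North antenna drive 2 is out, Waveguide switch lost}; {Tracking receiver 2 trips}.

7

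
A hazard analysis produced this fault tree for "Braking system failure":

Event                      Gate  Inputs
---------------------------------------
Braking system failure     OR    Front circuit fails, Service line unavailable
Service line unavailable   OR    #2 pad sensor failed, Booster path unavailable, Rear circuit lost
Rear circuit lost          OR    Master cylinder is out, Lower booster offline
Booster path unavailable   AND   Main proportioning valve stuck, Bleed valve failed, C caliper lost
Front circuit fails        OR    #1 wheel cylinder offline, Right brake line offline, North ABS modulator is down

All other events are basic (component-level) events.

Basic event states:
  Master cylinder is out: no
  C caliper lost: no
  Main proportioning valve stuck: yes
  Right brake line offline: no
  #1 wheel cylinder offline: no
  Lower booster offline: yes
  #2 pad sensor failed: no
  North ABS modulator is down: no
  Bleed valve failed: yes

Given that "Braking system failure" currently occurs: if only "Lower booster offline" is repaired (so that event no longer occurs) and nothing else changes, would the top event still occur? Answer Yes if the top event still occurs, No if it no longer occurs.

No

Counterfactual: set "Lower booster offline" to not occurred.
Front circuit fails [OR]: #1 wheel cylinder offline=not, Right brake line offline=not, North ABS modulator is down=not → no input occurs → does not occur.
Booster path unavailable [AND]: Main proportioning valve stuck=occurs, Bleed valve failed=occurs, C caliper lost=not → not all inputs occur → does not occur.
Rear circuit lost [OR]: Master cylinder is out=not, Lower booster offline=not → no input occurs → does not occur.
Service line unavailable [OR]: #2 pad sensor failed=not, Booster path unavailable=not, Rear circuit lost=not → no input occurs → does not occur.
Braking system failure [OR]: Front circuit fails=not, Service line unavailable=not → no input occurs → does not occur.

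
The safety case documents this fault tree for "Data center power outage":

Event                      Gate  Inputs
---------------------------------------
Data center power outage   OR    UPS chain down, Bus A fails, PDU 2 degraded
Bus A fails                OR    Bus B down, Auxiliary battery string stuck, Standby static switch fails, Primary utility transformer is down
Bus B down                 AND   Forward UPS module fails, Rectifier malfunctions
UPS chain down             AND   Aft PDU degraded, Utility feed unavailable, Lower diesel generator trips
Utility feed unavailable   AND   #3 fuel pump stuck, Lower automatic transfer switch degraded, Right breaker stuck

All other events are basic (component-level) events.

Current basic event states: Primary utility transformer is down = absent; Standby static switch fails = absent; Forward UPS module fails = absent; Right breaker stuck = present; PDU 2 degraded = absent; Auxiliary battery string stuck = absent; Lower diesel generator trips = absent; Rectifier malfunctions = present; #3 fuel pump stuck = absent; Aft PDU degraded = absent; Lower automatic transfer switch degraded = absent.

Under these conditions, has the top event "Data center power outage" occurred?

Utility feed unavailable [AND]: #3 fuel pump stuck=not, Lower automatic transfer switch degraded=not, Right breaker stuck=occurs → not all inputs occur → does not occur.
UPS chain down [AND]: Aft PDU degraded=not, Utility feed unavailable=not, Lower diesel generator trips=not → not all inputs occur → does not occur.
Bus B down [AND]: Forward UPS module fails=not, Rectifier malfunctions=occurs → not all inputs occur → does not occur.
Bus A fails [OR]: Bus B down=not, Auxiliary battery string stuck=not, Standby static switch fails=not, Primary utility transformer is down=not → no input occurs → does not occur.
Data center power outage [OR]: UPS chain down=not, Bus A fails=not, PDU 2 degraded=not → no input occurs → does not occur.

No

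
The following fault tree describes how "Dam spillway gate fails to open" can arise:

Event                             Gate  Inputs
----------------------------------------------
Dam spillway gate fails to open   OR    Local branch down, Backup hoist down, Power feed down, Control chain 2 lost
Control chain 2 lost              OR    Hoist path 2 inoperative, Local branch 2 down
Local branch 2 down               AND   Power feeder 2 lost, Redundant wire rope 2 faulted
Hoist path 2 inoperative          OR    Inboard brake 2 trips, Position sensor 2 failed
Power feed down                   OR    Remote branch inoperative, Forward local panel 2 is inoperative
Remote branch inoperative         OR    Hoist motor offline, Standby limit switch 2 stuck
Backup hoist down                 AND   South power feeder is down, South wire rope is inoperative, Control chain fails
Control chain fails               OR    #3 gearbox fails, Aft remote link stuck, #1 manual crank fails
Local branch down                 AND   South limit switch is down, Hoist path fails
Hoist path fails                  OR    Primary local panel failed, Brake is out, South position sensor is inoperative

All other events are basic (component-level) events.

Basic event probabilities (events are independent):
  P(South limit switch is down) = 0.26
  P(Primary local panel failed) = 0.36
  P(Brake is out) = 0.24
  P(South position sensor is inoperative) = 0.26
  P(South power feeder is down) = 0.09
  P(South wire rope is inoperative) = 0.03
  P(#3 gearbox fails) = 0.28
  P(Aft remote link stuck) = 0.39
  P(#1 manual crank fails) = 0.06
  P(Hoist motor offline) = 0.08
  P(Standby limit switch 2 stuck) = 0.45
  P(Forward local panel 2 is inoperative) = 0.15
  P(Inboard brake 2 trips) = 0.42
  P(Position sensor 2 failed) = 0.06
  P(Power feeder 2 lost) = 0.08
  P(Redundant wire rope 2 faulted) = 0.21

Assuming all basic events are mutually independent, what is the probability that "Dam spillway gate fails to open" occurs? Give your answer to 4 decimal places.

P(Hoist path fails) [OR] = 1 − (1−0.36) × (1−0.24) × (1−0.26) = 0.640064
P(Local branch down) [AND] = 0.26 × 0.640064 = 0.166417
P(Control chain fails) [OR] = 1 − (1−0.28) × (1−0.39) × (1−0.06) = 0.587152
P(Backup hoist down) [AND] = 0.09 × 0.03 × 0.587152 = 0.001585
P(Remote branch inoperative) [OR] = 1 − (1−0.08) × (1−0.45) = 0.494000
P(Power feed down) [OR] = 1 − (1−0.494000) × (1−0.15) = 0.569900
P(Hoist path 2 inoperative) [OR] = 1 − (1−0.42) × (1−0.06) = 0.454800
P(Local branch 2 down) [AND] = 0.08 × 0.21 = 0.016800
P(Control chain 2 lost) [OR] = 1 − (1−0.454800) × (1−0.016800) = 0.463959
P(Dam spillway gate fails to open) [OR] = 1 − (1−0.166417) × (1−0.001585) × (1−0.569900) × (1−0.463959) = 0.808121
Rounded to 4 decimal places: P(Dam spillway gate fails to open) ≈ 0.8081.

0.8081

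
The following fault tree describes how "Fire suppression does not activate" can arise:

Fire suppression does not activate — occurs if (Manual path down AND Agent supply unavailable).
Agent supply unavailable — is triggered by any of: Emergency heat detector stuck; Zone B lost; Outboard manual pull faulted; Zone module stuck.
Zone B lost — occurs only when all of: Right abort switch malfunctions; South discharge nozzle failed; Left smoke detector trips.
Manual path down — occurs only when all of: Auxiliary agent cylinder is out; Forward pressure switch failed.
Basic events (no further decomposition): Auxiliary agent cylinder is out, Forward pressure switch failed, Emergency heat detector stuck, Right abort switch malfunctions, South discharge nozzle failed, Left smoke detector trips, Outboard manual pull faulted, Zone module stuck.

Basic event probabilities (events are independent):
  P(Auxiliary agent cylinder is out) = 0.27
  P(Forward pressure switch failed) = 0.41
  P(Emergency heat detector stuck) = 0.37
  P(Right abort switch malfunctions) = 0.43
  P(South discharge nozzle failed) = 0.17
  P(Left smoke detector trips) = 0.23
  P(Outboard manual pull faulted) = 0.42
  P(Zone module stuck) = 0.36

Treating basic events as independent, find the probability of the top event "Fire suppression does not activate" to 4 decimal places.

P(Manual path down) [AND] = 0.27 × 0.41 = 0.110700
P(Zone B lost) [AND] = 0.43 × 0.17 × 0.23 = 0.016813
P(Agent supply unavailable) [OR] = 1 − (1−0.37) × (1−0.016813) × (1−0.42) × (1−0.36) = 0.770076
P(Fire suppression does not activate) [AND] = 0.110700 × 0.770076 = 0.085247
Rounded to 4 decimal places: P(Fire suppression does not activate) ≈ 0.0852.

0.0852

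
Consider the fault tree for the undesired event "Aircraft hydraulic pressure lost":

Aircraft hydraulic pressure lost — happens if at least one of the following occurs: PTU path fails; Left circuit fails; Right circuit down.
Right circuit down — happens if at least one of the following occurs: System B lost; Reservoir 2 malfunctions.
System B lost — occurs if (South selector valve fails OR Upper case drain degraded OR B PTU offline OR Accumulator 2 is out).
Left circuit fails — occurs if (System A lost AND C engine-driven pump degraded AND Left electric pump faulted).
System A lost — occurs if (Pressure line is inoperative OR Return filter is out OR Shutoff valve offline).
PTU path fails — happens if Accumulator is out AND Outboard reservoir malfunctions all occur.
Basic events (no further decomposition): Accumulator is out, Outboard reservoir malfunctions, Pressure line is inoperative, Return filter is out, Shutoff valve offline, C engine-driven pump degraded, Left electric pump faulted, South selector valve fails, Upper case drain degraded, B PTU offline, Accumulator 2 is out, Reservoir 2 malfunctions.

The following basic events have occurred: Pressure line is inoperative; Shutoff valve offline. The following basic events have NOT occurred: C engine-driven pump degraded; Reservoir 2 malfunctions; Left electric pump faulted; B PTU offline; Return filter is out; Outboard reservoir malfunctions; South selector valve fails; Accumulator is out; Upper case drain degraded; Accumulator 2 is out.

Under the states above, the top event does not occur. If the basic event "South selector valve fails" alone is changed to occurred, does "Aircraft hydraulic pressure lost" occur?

Counterfactual: set "South selector valve fails" to occurred.
PTU path fails [AND]: Accumulator is out=not, Outboard reservoir malfunctions=not → not all inputs occur → does not occur.
System A lost [OR]: Pressure line is inoperative=occurs, Return filter is out=not, Shutoff valve offline=occurs → at least one input occurs → occurs.
Left circuit fails [AND]: System A lost=occurs, C engine-driven pump degraded=not, Left electric pump faulted=not → not all inputs occur → does not occur.
System B lost [OR]: South selector valve fails=occurs, Upper case drain degraded=not, B PTU offline=not, Accumulator 2 is out=not → at least one input occurs → occurs.
Right circuit down [OR]: System B lost=occurs, Reservoir 2 malfunctions=not → at least one input occurs → occurs.
Aircraft hydraulic pressure lost [OR]: PTU path fails=not, Left circuit fails=not, Right circuit down=occurs → at least one input occurs → occurs.

Yes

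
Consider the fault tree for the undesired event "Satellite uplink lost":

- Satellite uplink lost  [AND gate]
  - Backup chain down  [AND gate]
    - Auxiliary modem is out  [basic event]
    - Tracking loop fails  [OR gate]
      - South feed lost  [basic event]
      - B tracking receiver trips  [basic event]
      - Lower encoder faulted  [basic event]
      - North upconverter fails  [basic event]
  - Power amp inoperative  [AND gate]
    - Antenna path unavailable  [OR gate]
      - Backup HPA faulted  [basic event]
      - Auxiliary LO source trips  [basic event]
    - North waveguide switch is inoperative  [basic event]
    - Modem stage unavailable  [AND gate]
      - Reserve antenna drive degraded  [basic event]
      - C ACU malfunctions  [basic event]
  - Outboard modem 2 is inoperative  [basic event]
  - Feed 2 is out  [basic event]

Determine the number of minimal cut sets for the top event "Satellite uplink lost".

Tracking loop fails [OR]: union of children's cut sets → 4 cut set(s).
Backup chain down [AND]: one cut set from each child combined → 1 × 4 = 4 cut set(s).
Antenna path unavailable [OR]: union of children's cut sets → 2 cut set(s).
Modem stage unavailable [AND]: one cut set from each child combined → 1 × 1 = 1 cut set(s).
Power amp inoperative [AND]: one cut set from each child combined → 2 × 1 × 1 = 2 cut set(s).
Satellite uplink lost [AND]: one cut set from each child combined → 4 × 2 × 1 × 1 = 8 cut set(s).
Minimal cut sets: {Auxiliary modem is out, Backup HPA faulted, C ACU malfunctions, Feed 2 is out, North waveguide switch is inoperative, Outboard modem 2 is inoperative, Reserve antenna drive degraded, South feed lost}; {Auxiliary LO source trips, Auxiliary modem is out, C ACU malfunctions, Feed 2 is out, North waveguide switch is inoperative, Outboard modem 2 is inoperative, Reserve antenna drive degraded, South feed lost}; {Auxiliary modem is out, B tracking receiver trips, Backup HPA faulted, C ACU malfunctions, Feed 2 is out, North waveguide switch is inoperative, Outboard modem 2 is inoperative, Reserve antenna drive degraded}; {Auxiliary LO source trips, Auxiliary modem is out, B tracking receiver trips, C ACU malfunctions, Feed 2 is out, North waveguide switch is inoperative, Outboard modem 2 is inoperative, Reserve antenna drive degraded}; {Auxiliary modem is out, Backup HPA faulted, C ACU malfunctions, Feed 2 is out, Lower encoder faulted, North waveguide switch is inoperative, Outboard modem 2 is inoperative, Reserve antenna drive degraded}; {Auxiliary LO source trips, Auxiliary modem is out, C ACU malfunctions, Feed 2 is out, Lower encoder faulted, North waveguide switch is inoperative, Outboard modem 2 is inoperative, Reserve antenna drive degraded}; {Auxiliary modem is out, Backup HPA faulted, C ACU malfunctions, Feed 2 is out, North upconverter fails, North waveguide switch is inoperative, Outboard modem 2 is inoperative, Reserve antenna drive degraded}; {Auxiliary LO source trips, Auxiliary modem is out, C ACU malfunctions, Feed 2 is out, North upconverter fails, North waveguide switch is inoperative, Outboard modem 2 is inoperative, Reserve antenna drive degraded}.

8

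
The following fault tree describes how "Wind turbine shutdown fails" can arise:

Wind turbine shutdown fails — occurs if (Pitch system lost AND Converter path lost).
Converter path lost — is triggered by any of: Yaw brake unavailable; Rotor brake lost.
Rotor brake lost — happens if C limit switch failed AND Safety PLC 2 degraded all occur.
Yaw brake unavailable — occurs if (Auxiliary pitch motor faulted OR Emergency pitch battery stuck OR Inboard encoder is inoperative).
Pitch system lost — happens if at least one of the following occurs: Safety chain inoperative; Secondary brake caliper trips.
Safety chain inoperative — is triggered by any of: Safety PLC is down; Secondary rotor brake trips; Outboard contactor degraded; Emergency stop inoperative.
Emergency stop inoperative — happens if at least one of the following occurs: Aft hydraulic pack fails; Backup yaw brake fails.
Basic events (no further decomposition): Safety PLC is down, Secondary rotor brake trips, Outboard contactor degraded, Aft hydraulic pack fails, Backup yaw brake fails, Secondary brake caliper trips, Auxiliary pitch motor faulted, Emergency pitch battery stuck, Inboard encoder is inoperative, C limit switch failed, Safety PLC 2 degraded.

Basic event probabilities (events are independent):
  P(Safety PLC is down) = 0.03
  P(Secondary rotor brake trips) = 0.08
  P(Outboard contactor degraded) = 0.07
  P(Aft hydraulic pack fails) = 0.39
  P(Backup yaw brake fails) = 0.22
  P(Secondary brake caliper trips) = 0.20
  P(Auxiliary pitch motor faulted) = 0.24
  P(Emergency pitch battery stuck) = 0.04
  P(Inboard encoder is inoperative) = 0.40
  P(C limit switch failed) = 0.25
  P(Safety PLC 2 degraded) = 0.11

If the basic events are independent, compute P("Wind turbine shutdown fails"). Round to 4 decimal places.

P(Emergency stop inoperative) [OR] = 1 − (1−0.39) × (1−0.22) = 0.524200
P(Safety chain inoperative) [OR] = 1 − (1−0.03) × (1−0.08) × (1−0.07) × (1−0.524200) = 0.605118
P(Pitch system lost) [OR] = 1 − (1−0.605118) × (1−0.20) = 0.684094
P(Yaw brake unavailable) [OR] = 1 − (1−0.24) × (1−0.04) × (1−0.40) = 0.562240
P(Rotor brake lost) [AND] = 0.25 × 0.11 = 0.027500
P(Converter path lost) [OR] = 1 − (1−0.562240) × (1−0.027500) = 0.574278
P(Wind turbine shutdown fails) [AND] = 0.684094 × 0.574278 = 0.392860
Rounded to 4 decimal places: P(Wind turbine shutdown fails) ≈ 0.3929.

0.3929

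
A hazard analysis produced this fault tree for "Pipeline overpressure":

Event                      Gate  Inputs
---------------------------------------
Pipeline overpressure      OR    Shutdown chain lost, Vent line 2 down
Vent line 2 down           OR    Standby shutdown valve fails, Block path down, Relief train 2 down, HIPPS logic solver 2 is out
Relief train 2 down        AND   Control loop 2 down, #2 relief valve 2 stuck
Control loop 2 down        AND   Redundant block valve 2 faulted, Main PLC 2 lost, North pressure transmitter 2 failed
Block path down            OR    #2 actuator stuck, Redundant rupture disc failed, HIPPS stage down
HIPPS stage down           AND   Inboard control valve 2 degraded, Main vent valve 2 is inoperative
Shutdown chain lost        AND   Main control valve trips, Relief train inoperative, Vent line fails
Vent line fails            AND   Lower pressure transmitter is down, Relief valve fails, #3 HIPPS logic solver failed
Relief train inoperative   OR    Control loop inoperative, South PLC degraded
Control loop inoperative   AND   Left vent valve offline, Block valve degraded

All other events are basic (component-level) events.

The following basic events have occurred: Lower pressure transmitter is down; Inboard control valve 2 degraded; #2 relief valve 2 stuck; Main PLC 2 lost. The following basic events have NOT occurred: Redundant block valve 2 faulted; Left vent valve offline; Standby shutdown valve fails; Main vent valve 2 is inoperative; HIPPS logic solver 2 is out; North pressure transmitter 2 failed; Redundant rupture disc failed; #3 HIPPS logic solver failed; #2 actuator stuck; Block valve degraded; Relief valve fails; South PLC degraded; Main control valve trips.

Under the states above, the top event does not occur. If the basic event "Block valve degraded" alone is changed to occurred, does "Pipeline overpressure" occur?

No

Counterfactual: set "Block valve degraded" to occurred.
Control loop inoperative [AND]: Left vent valve offline=not, Block valve degraded=occurs → not all inputs occur → does not occur.
Relief train inoperative [OR]: Control loop inoperative=not, South PLC degraded=not → no input occurs → does not occur.
Vent line fails [AND]: Lower pressure transmitter is down=occurs, Relief valve fails=not, #3 HIPPS logic solver failed=not → not all inputs occur → does not occur.
Shutdown chain lost [AND]: Main control valve trips=not, Relief train inoperative=not, Vent line fails=not → not all inputs occur → does not occur.
HIPPS stage down [AND]: Inboard control valve 2 degraded=occurs, Main vent valve 2 is inoperative=not → not all inputs occur → does not occur.
Block path down [OR]: #2 actuator stuck=not, Redundant rupture disc failed=not, HIPPS stage down=not → no input occurs → does not occur.
Control loop 2 down [AND]: Redundant block valve 2 faulted=not, Main PLC 2 lost=occurs, North pressure transmitter 2 failed=not → not all inputs occur → does not occur.
Relief train 2 down [AND]: Control loop 2 down=not, #2 relief valve 2 stuck=occurs → not all inputs occur → does not occur.
Vent line 2 down [OR]: Standby shutdown valve fails=not, Block path down=not, Relief train 2 down=not, HIPPS logic solver 2 is out=not → no input occurs → does not occur.
Pipeline overpressure [OR]: Shutdown chain lost=not, Vent line 2 down=not → no input occurs → does not occur.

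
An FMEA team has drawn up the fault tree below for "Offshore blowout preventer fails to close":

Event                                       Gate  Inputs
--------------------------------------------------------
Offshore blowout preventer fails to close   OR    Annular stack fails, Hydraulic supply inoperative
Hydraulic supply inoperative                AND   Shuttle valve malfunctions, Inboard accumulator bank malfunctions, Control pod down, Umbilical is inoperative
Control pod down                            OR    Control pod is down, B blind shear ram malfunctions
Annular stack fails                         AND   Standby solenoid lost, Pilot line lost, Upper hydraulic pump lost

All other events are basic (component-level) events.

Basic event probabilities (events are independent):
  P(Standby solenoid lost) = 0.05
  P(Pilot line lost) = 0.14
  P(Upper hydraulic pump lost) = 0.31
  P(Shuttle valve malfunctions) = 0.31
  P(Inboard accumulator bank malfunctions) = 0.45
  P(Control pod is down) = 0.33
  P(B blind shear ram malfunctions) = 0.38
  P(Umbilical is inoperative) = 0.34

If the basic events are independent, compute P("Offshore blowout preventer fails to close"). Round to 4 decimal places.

P(Annular stack fails) [AND] = 0.05 × 0.14 × 0.31 = 0.002170
P(Control pod down) [OR] = 1 − (1−0.33) × (1−0.38) = 0.584600
P(Hydraulic supply inoperative) [AND] = 0.31 × 0.45 × 0.584600 × 0.34 = 0.027728
P(Offshore blowout preventer fails to close) [OR] = 1 − (1−0.002170) × (1−0.027728) = 0.029838
Rounded to 4 decimal places: P(Offshore blowout preventer fails to close) ≈ 0.0298.

0.0298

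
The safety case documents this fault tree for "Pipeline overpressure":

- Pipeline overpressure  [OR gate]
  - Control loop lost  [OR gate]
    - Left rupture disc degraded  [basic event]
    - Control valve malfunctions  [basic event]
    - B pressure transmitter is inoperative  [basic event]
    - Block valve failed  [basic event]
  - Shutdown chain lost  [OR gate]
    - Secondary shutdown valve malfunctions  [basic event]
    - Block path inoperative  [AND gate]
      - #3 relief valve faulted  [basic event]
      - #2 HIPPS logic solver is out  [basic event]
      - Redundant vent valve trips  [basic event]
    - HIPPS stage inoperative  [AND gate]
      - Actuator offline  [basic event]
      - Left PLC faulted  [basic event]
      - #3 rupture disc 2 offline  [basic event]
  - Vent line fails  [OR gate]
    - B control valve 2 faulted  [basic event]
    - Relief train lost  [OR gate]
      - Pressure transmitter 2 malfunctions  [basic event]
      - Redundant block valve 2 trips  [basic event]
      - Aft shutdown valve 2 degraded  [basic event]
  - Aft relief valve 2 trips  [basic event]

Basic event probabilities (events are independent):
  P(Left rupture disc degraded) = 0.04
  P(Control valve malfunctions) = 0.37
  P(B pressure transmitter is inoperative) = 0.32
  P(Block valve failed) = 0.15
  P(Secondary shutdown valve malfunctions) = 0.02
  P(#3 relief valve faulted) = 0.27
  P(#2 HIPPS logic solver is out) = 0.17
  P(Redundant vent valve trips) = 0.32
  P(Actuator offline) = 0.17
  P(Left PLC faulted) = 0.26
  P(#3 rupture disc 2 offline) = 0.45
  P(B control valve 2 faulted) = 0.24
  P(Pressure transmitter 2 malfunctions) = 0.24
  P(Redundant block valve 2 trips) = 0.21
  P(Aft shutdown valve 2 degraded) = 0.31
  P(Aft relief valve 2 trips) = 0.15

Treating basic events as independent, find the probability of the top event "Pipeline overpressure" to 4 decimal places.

P(Control loop lost) [OR] = 1 − (1−0.04) × (1−0.37) × (1−0.32) × (1−0.15) = 0.650426
P(Block path inoperative) [AND] = 0.27 × 0.17 × 0.32 = 0.014688
P(HIPPS stage inoperative) [AND] = 0.17 × 0.26 × 0.45 = 0.019890
P(Shutdown chain lost) [OR] = 1 − (1−0.02) × (1−0.014688) × (1−0.019890) = 0.053600
P(Relief train lost) [OR] = 1 − (1−0.24) × (1−0.21) × (1−0.31) = 0.585724
P(Vent line fails) [OR] = 1 − (1−0.24) × (1−0.585724) = 0.685150
P(Pipeline overpressure) [OR] = 1 − (1−0.650426) × (1−0.053600) × (1−0.685150) × (1−0.15) = 0.911461
Rounded to 4 decimal places: P(Pipeline overpressure) ≈ 0.9115.

0.9115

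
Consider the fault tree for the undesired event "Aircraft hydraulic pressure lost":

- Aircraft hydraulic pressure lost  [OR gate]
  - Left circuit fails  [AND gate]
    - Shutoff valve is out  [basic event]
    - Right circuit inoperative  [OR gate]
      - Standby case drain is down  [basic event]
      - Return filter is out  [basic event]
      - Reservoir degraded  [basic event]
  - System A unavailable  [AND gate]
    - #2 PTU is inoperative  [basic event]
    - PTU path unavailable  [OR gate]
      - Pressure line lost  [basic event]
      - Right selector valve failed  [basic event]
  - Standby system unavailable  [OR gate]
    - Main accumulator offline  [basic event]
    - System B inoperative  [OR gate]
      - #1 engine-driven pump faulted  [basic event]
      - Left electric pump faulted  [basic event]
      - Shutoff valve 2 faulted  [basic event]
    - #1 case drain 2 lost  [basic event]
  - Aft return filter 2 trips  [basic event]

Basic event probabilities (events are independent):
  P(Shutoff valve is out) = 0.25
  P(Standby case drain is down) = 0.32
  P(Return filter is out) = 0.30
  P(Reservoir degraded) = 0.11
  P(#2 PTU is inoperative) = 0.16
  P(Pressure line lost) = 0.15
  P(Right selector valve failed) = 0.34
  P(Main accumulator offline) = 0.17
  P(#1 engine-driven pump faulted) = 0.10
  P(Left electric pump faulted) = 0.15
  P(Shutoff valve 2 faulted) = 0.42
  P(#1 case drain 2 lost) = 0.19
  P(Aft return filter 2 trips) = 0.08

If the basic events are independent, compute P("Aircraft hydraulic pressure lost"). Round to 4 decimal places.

P(Right circuit inoperative) [OR] = 1 − (1−0.32) × (1−0.30) × (1−0.11) = 0.576360
P(Left circuit fails) [AND] = 0.25 × 0.576360 = 0.144090
P(PTU path unavailable) [OR] = 1 − (1−0.15) × (1−0.34) = 0.439000
P(System A unavailable) [AND] = 0.16 × 0.439000 = 0.070240
P(System B inoperative) [OR] = 1 − (1−0.10) × (1−0.15) × (1−0.42) = 0.556300
P(Standby system unavailable) [OR] = 1 − (1−0.17) × (1−0.556300) × (1−0.19) = 0.701700
P(Aircraft hydraulic pressure lost) [OR] = 1 − (1−0.144090) × (1−0.070240) × (1−0.701700) × (1−0.08) = 0.781606
Rounded to 4 decimal places: P(Aircraft hydraulic pressure lost) ≈ 0.7816.

0.7816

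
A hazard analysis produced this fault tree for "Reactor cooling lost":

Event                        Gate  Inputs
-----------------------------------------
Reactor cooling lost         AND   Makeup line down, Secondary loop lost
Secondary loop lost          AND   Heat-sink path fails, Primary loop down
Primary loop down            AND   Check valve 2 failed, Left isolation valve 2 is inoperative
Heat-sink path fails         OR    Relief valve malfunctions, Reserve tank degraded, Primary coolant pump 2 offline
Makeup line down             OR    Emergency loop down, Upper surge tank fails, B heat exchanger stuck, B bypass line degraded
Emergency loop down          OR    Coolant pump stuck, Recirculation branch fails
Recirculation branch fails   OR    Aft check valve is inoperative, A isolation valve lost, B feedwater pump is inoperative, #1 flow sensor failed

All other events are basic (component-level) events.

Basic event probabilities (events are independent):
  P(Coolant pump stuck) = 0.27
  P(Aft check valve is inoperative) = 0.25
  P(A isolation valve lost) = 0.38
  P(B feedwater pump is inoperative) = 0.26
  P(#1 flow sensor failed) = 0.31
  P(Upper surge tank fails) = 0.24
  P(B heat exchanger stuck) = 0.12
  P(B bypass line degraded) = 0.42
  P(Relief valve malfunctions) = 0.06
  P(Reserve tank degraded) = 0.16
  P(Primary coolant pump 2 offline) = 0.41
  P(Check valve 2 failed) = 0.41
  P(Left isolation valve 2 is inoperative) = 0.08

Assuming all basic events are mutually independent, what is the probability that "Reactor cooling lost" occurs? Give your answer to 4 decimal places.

0.0163

P(Recirculation branch fails) [OR] = 1 − (1−0.25) × (1−0.38) × (1−0.26) × (1−0.31) = 0.762571
P(Emergency loop down) [OR] = 1 − (1−0.27) × (1−0.762571) = 0.826677
P(Makeup line down) [OR] = 1 − (1−0.826677) × (1−0.24) × (1−0.12) × (1−0.42) = 0.932767
P(Heat-sink path fails) [OR] = 1 − (1−0.06) × (1−0.16) × (1−0.41) = 0.534136
P(Primary loop down) [AND] = 0.41 × 0.08 = 0.032800
P(Secondary loop lost) [AND] = 0.534136 × 0.032800 = 0.017520
P(Reactor cooling lost) [AND] = 0.932767 × 0.017520 = 0.016342
Rounded to 4 decimal places: P(Reactor cooling lost) ≈ 0.0163.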